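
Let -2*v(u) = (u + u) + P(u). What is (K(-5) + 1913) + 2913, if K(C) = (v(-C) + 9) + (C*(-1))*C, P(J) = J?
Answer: 9605/2 ≈ 4802.5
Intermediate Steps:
v(u) = -3*u/2 (v(u) = -((u + u) + u)/2 = -(2*u + u)/2 = -3*u/2)
K(C) = 9 - C² + 3*C/2 (K(C) = (-(-3)*C/2 + 9) + (C*(-1))*C = (3*C/2 + 9) + (-C)*C = (9 + 3*C/2) - C² = 9 - C² + 3*C/2)
(K(-5) + 1913) + 2913 = ((9 - 1*(-5)² + (3/2)*(-5)) + 1913) + 2913 = ((9 - 1*25 - 15/2) + 1913) + 2913 = ((9 - 25 - 15/2) + 1913) + 2913 = (-47/2 + 1913) + 2913 = 3779/2 + 2913 = 9605/2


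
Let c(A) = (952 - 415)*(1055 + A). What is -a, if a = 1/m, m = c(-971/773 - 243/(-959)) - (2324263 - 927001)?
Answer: 741307/616222919139 ≈ 1.2030e-6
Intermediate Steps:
c(A) = 566535 + 537*A (c(A) = 537*(1055 + A) = 566535 + 537*A)
m = -616222919139/741307 (m = (566535 + 537*(-971/773 - 243/(-959))) - (2324263 - 927001) = (566535 + 537*(-971*1/773 - 243*(-1/959))) - 1*1397262 = (566535 + 537*(-971/773 + 243/959)) - 1397262 = (566535 + 537*(-743350/741307)) - 1397262 = (566535 - 399178950/741307) - 1397262 = 419577182295/741307 - 1397262 = -616222919139/741307 ≈ -8.3127e+5)
a = -741307/616222919139 (a = 1/(-616222919139/741307) = -741307/616222919139 ≈ -1.2030e-6)
-a = -1*(-741307/616222919139) = 741307/616222919139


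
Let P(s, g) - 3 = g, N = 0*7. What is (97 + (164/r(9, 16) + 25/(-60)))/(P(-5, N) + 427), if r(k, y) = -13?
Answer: 13099/67080 ≈ 0.19527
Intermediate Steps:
N = 0
P(s, g) = 3 + g
(97 + (164/r(9, 16) + 25/(-60)))/(P(-5, N) + 427) = (97 + (164/(-13) + 25/(-60)))/((3 + 0) + 427) = (97 + (164*(-1/13) + 25*(-1/60)))/(3 + 427) = (97 + (-164/13 - 5/12))/430 = (97 - 2033/156)*(1/430) = (13099/156)*(1/430) = 13099/67080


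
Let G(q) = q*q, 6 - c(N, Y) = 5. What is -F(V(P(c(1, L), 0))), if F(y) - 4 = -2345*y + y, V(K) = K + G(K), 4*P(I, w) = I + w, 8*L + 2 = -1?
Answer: 1457/2 ≈ 728.50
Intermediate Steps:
L = -3/8 (L = -¼ + (⅛)*(-1) = -¼ - ⅛ = -3/8 ≈ -0.37500)
c(N, Y) = 1 (c(N, Y) = 6 - 1*5 = 6 - 5 = 1)
G(q) = q²
P(I, w) = I/4 + w/4 (P(I, w) = (I + w)/4 = I/4 + w/4)
V(K) = K + K²
F(y) = 4 - 2344*y (F(y) = 4 + (-2345*y + y) = 4 - 2344*y)
-F(V(P(c(1, L), 0))) = -(4 - 2344*((¼)*1 + (¼)*0)*(1 + ((¼)*1 + (¼)*0))) = -(4 - 2344*(¼ + 0)*(1 + (¼ + 0))) = -(4 - 586*(1 + ¼)) = -(4 - 586*5/4) = -(4 - 2344*5/16) = -(4 - 1465/2) = -1*(-1457/2) = 1457/2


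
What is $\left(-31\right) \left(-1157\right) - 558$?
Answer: $35309$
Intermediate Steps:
$\left(-31\right) \left(-1157\right) - 558 = 35867 - 558 = 35309$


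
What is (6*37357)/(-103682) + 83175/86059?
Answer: -5332843014/4461384619 ≈ -1.1953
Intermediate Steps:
(6*37357)/(-103682) + 83175/86059 = 224142*(-1/103682) + 83175*(1/86059) = -112071/51841 + 83175/86059 = -5332843014/4461384619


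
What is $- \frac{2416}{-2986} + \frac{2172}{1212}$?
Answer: $\frac{392241}{150793} \approx 2.6012$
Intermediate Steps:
$- \frac{2416}{-2986} + \frac{2172}{1212} = \left(-2416\right) \left(- \frac{1}{2986}\right) + 2172 \cdot \frac{1}{1212} = \frac{1208}{1493} + \frac{181}{101} = \frac{392241}{150793}$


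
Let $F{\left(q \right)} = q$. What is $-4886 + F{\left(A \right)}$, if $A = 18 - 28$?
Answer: $-4896$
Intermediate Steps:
$A = -10$
$-4886 + F{\left(A \right)} = -4886 - 10 = -4896$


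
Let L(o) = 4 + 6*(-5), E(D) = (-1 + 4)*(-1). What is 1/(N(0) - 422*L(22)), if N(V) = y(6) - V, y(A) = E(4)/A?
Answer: 2/21943 ≈ 9.1145e-5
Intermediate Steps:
E(D) = -3 (E(D) = 3*(-1) = -3)
y(A) = -3/A
L(o) = -26 (L(o) = 4 - 30 = -26)
N(V) = -½ - V (N(V) = -3/6 - V = -3*⅙ - V = -½ - V)
1/(N(0) - 422*L(22)) = 1/((-½ - 1*0) - 422*(-26)) = 1/((-½ + 0) + 10972) = 1/(-½ + 10972) = 1/(21943/2) = 2/21943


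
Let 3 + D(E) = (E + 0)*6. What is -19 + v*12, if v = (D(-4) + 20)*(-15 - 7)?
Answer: 1829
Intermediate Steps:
D(E) = -3 + 6*E (D(E) = -3 + (E + 0)*6 = -3 + E*6 = -3 + 6*E)
v = 154 (v = ((-3 + 6*(-4)) + 20)*(-15 - 7) = ((-3 - 24) + 20)*(-22) = (-27 + 20)*(-22) = -7*(-22) = 154)
-19 + v*12 = -19 + 154*12 = -19 + 1848 = 1829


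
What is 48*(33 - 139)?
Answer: -5088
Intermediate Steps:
48*(33 - 139) = 48*(-106) = -5088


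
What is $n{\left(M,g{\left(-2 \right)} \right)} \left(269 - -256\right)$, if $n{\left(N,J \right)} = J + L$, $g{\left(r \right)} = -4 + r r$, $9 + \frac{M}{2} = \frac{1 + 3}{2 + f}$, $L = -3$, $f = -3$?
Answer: $-1575$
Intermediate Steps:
$M = -26$ ($M = -18 + 2 \frac{1 + 3}{2 - 3} = -18 + 2 \frac{4}{-1} = -18 + 2 \cdot 4 \left(-1\right) = -18 + 2 \left(-4\right) = -18 - 8 = -26$)
$g{\left(r \right)} = -4 + r^{2}$
$n{\left(N,J \right)} = -3 + J$ ($n{\left(N,J \right)} = J - 3 = -3 + J$)
$n{\left(M,g{\left(-2 \right)} \right)} \left(269 - -256\right) = \left(-3 - \left(4 - \left(-2\right)^{2}\right)\right) \left(269 - -256\right) = \left(-3 + \left(-4 + 4\right)\right) \left(269 + 256\right) = \left(-3 + 0\right) 525 = \left(-3\right) 525 = -1575$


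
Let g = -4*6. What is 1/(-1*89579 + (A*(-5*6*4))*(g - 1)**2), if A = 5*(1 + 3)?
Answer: -1/1589579 ≈ -6.2910e-7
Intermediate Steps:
g = -24
A = 20 (A = 5*4 = 20)
1/(-1*89579 + (A*(-5*6*4))*(g - 1)**2) = 1/(-1*89579 + (20*(-5*6*4))*(-24 - 1)**2) = 1/(-89579 + (20*(-30*4))*(-25)**2) = 1/(-89579 + (20*(-120))*625) = 1/(-89579 - 2400*625) = 1/(-89579 - 1500000) = 1/(-1589579) = -1/1589579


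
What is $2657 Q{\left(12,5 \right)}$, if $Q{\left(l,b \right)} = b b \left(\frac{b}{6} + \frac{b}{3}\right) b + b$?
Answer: $\frac{1687195}{2} \approx 8.436 \cdot 10^{5}$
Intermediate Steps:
$Q{\left(l,b \right)} = b + \frac{b^{4}}{2}$ ($Q{\left(l,b \right)} = b^{2} \left(b \frac{1}{6} + b \frac{1}{3}\right) b + b = b^{2} \left(\frac{b}{6} + \frac{b}{3}\right) b + b = b^{2} \frac{b}{2} b + b = \frac{b^{3}}{2} b + b = \frac{b^{4}}{2} + b = b + \frac{b^{4}}{2}$)
$2657 Q{\left(12,5 \right)} = 2657 \left(5 + \frac{5^{4}}{2}\right) = 2657 \left(5 + \frac{1}{2} \cdot 625\right) = 2657 \left(5 + \frac{625}{2}\right) = 2657 \cdot \frac{635}{2} = \frac{1687195}{2}$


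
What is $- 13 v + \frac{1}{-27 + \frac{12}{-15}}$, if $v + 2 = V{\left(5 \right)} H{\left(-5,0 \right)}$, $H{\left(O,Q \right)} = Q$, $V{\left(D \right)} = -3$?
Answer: $\frac{3609}{139} \approx 25.964$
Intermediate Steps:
$v = -2$ ($v = -2 - 0 = -2 + 0 = -2$)
$- 13 v + \frac{1}{-27 + \frac{12}{-15}} = \left(-13\right) \left(-2\right) + \frac{1}{-27 + \frac{12}{-15}} = 26 + \frac{1}{-27 + 12 \left(- \frac{1}{15}\right)} = 26 + \frac{1}{-27 - \frac{4}{5}} = 26 + \frac{1}{- \frac{139}{5}} = 26 - \frac{5}{139} = \frac{3609}{139}$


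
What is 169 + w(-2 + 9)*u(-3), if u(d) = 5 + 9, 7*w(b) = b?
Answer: 183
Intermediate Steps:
w(b) = b/7
u(d) = 14
169 + w(-2 + 9)*u(-3) = 169 + ((-2 + 9)/7)*14 = 169 + ((1/7)*7)*14 = 169 + 1*14 = 169 + 14 = 183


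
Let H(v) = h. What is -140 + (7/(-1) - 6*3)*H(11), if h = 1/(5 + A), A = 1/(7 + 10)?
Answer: -12465/86 ≈ -144.94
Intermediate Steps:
A = 1/17 ≈ 0.058824
h = 17/86 (h = 1/(5 + 1/17) = 1/(86/17) = 17/86 ≈ 0.19767)
H(v) = 17/86
-140 + (7/(-1) - 6*3)*H(11) = -140 + (7/(-1) - 6*3)*(17/86) = -140 + (7*(-1) - 18)*(17/86) = -140 + (-7 - 18)*(17/86) = -140 - 25*17/86 = -140 - 425/86 = -12465/86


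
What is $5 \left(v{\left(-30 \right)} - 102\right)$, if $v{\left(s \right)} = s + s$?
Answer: $-810$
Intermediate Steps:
$v{\left(s \right)} = 2 s$
$5 \left(v{\left(-30 \right)} - 102\right) = 5 \left(2 \left(-30\right) - 102\right) = 5 \left(-60 - 102\right) = 5 \left(-162\right) = -810$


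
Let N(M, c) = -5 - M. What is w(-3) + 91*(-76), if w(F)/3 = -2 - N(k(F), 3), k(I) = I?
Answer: -6916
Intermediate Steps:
w(F) = 9 + 3*F (w(F) = 3*(-2 - (-5 - F)) = 3*(-2 + (5 + F)) = 3*(3 + F) = 9 + 3*F)
w(-3) + 91*(-76) = (9 + 3*(-3)) + 91*(-76) = (9 - 9) - 6916 = 0 - 6916 = -6916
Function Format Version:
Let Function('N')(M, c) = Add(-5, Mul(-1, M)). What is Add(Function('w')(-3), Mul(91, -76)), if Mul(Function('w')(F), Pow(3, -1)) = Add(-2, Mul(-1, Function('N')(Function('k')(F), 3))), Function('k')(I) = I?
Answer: -6916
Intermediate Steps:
Function('w')(F) = Add(9, Mul(3, F)) (Function('w')(F) = Mul(3, Add(-2, Mul(-1, Add(-5, Mul(-1, F))))) = Mul(3, Add(-2, Add(5, F))) = Mul(3, Add(3, F)) = Add(9, Mul(3, F)))
Add(Function('w')(-3), Mul(91, -76)) = Add(Add(9, Mul(3, -3)), Mul(91, -76)) = Add(Add(9, -9), -6916) = Add(0, -6916) = -6916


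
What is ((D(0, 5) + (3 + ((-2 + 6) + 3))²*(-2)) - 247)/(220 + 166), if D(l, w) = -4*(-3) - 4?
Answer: -439/386 ≈ -1.1373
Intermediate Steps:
D(l, w) = 8 (D(l, w) = 12 - 4 = 8)
((D(0, 5) + (3 + ((-2 + 6) + 3))²*(-2)) - 247)/(220 + 166) = ((8 + (3 + ((-2 + 6) + 3))²*(-2)) - 247)/(220 + 166) = ((8 + (3 + (4 + 3))²*(-2)) - 247)/386 = ((8 + (3 + 7)²*(-2)) - 247)*(1/386) = ((8 + 10²*(-2)) - 247)*(1/386) = ((8 + 100*(-2)) - 247)*(1/386) = ((8 - 200) - 247)*(1/386) = (-192 - 247)*(1/386) = -439*1/386 = -439/386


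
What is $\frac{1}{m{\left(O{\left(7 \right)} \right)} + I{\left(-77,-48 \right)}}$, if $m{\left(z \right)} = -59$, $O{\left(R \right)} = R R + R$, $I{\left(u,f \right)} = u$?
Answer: $- \frac{1}{136} \approx -0.0073529$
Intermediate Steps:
$O{\left(R \right)} = R + R^{2}$ ($O{\left(R \right)} = R^{2} + R = R + R^{2}$)
$\frac{1}{m{\left(O{\left(7 \right)} \right)} + I{\left(-77,-48 \right)}} = \frac{1}{-59 - 77} = \frac{1}{-136} = - \frac{1}{136}$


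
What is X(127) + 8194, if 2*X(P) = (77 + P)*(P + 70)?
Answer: 28288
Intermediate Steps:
X(P) = (70 + P)*(77 + P)/2 (X(P) = ((77 + P)*(P + 70))/2 = ((77 + P)*(70 + P))/2 = ((70 + P)*(77 + P))/2 = (70 + P)*(77 + P)/2)
X(127) + 8194 = (2695 + (½)*127² + (147/2)*127) + 8194 = (2695 + (½)*16129 + 18669/2) + 8194 = (2695 + 16129/2 + 18669/2) + 8194 = 20094 + 8194 = 28288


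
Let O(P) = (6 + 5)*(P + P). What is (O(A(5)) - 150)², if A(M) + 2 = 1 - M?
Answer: 79524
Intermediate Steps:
A(M) = -1 - M (A(M) = -2 + (1 - M) = -1 - M)
O(P) = 22*P (O(P) = 11*(2*P) = 22*P)
(O(A(5)) - 150)² = (22*(-1 - 1*5) - 150)² = (22*(-1 - 5) - 150)² = (22*(-6) - 150)² = (-132 - 150)² = (-282)² = 79524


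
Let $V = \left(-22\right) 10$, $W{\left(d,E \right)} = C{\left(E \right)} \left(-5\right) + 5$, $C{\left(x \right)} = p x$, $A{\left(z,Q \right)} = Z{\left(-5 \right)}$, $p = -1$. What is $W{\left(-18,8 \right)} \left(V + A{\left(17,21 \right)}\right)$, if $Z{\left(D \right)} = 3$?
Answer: $-9765$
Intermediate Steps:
$A{\left(z,Q \right)} = 3$
$C{\left(x \right)} = - x$
$W{\left(d,E \right)} = 5 + 5 E$ ($W{\left(d,E \right)} = - E \left(-5\right) + 5 = 5 E + 5 = 5 + 5 E$)
$V = -220$
$W{\left(-18,8 \right)} \left(V + A{\left(17,21 \right)}\right) = \left(5 + 5 \cdot 8\right) \left(-220 + 3\right) = \left(5 + 40\right) \left(-217\right) = 45 \left(-217\right) = -9765$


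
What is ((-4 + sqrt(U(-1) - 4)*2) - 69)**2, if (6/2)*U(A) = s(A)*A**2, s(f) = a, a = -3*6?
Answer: 5289 - 292*I*sqrt(10) ≈ 5289.0 - 923.38*I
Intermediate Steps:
a = -18
s(f) = -18
U(A) = -6*A**2 (U(A) = (-18*A**2)/3 = -6*A**2)
((-4 + sqrt(U(-1) - 4)*2) - 69)**2 = ((-4 + sqrt(-6*(-1)**2 - 4)*2) - 69)**2 = ((-4 + sqrt(-6*1 - 4)*2) - 69)**2 = ((-4 + sqrt(-6 - 4)*2) - 69)**2 = ((-4 + sqrt(-10)*2) - 69)**2 = ((-4 + (I*sqrt(10))*2) - 69)**2 = ((-4 + 2*I*sqrt(10)) - 69)**2 = (-73 + 2*I*sqrt(10))**2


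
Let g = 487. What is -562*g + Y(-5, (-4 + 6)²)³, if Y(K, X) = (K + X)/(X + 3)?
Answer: -93877043/343 ≈ -2.7369e+5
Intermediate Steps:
Y(K, X) = (K + X)/(3 + X)
-562*g + Y(-5, (-4 + 6)²)³ = -562*487 + ((-5 + (-4 + 6)²)/(3 + (-4 + 6)²))³ = -273694 + ((-5 + 2²)/(3 + 2²))³ = -273694 + ((-5 + 4)/(3 + 4))³ = -273694 + (-1/7)³ = -273694 + ((⅐)*(-1))³ = -273694 + (-⅐)³ = -273694 - 1/343 = -93877043/343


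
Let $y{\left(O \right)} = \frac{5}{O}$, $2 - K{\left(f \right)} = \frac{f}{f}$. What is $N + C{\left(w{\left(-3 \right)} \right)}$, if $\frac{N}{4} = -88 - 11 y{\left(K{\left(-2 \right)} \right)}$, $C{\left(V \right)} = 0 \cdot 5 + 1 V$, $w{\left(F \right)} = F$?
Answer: $-575$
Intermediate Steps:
$K{\left(f \right)} = 1$ ($K{\left(f \right)} = 2 - \frac{f}{f} = 2 - 1 = 1$)
$C{\left(V \right)} = V$ ($C{\left(V \right)} = 0 + V = V$)
$N = -572$ ($N = 4 \left(-88 - 11 \cdot \frac{5}{1}\right) = 4 \left(-88 - 11 \cdot 5 \cdot 1\right) = 4 \left(-88 - 55\right) = 4 \left(-143\right) = -572$)
$N + C{\left(w{\left(-3 \right)} \right)} = -572 - 3 = -575$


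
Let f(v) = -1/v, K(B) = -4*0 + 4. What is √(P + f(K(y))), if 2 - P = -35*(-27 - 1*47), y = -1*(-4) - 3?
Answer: I*√10353/2 ≈ 50.875*I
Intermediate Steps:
y = 1 (y = 4 - 3 = 1)
P = -2588 (P = 2 - (-35)*(-27 - 1*47) = 2 - (-35)*(-27 - 47) = 2 - (-35)*(-74) = 2 - 1*2590 = 2 - 2590 = -2588)
K(B) = 4 (K(B) = 0 + 4 = 4)
√(P + f(K(y))) = √(-2588 - 1/4) = √(-2588 - 1*¼) = √(-2588 - ¼) = √(-10353/4) = I*√10353/2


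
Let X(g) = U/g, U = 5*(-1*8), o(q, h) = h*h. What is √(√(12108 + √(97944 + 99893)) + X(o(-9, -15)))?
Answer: √(-40 + 225*√(12108 + √197837))/15 ≈ 10.576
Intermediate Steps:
o(q, h) = h²
U = -40 (U = 5*(-8) = -40)
X(g) = -40/g
√(√(12108 + √(97944 + 99893)) + X(o(-9, -15))) = √(√(12108 + √(97944 + 99893)) - 40/((-15)²)) = √(√(12108 + √197837) - 40/225) = √(√(12108 + √197837) - 40*1/225) = √(√(12108 + √197837) - 8/45) = √(-8/45 + √(12108 + √197837))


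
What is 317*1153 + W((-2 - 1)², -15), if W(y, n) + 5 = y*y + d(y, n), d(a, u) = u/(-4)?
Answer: 1462323/4 ≈ 3.6558e+5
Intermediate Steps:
d(a, u) = -u/4 (d(a, u) = u*(-¼) = -u/4)
W(y, n) = -5 + y² - n/4 (W(y, n) = -5 + (y*y - n/4) = -5 + (y² - n/4) = -5 + y² - n/4)
317*1153 + W((-2 - 1)², -15) = 317*1153 + (-5 + ((-2 - 1)²)² - ¼*(-15)) = 365501 + (-5 + ((-3)²)² + 15/4) = 365501 + (-5 + 9² + 15/4) = 365501 + (-5 + 81 + 15/4) = 365501 + 319/4 = 1462323/4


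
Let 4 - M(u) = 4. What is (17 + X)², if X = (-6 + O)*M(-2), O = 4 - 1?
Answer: 289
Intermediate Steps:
M(u) = 0 (M(u) = 4 - 1*4 = 4 - 4 = 0)
O = 3
X = 0 (X = (-6 + 3)*0 = -3*0 = 0)
(17 + X)² = (17 + 0)² = 17² = 289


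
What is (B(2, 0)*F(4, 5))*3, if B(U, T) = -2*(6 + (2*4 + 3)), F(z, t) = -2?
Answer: 204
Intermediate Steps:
B(U, T) = -34 (B(U, T) = -2*(6 + (8 + 3)) = -2*(6 + 11) = -2*17 = -34)
(B(2, 0)*F(4, 5))*3 = -34*(-2)*3 = 68*3 = 204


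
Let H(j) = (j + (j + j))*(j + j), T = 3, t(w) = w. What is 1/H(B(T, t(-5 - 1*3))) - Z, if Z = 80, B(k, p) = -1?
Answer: -479/6 ≈ -79.833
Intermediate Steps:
H(j) = 6*j**2 (H(j) = (j + 2*j)*(2*j) = (3*j)*(2*j) = 6*j**2)
1/H(B(T, t(-5 - 1*3))) - Z = 1/(6*(-1)**2) - 1*80 = 1/(6*1) - 80 = 1/6 - 80 = -479/6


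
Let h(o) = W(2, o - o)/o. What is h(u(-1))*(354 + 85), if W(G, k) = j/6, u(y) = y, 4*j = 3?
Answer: -439/8 ≈ -54.875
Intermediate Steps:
j = ¾ (j = (¼)*3 = ¾ ≈ 0.75000)
W(G, k) = ⅛ (W(G, k) = (¾)/6 = (¾)*(⅙) = ⅛)
h(o) = 1/(8*o)
h(u(-1))*(354 + 85) = ((⅛)/(-1))*(354 + 85) = ((⅛)*(-1))*439 = -⅛*439 = -439/8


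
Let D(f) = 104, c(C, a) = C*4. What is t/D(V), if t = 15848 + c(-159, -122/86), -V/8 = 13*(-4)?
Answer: 3803/26 ≈ 146.27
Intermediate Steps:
c(C, a) = 4*C
V = 416 (V = -104*(-4) = -8*(-52) = 416)
t = 15212 (t = 15848 + 4*(-159) = 15848 - 636 = 15212)
t/D(V) = 15212/104 = 15212*(1/104) = 3803/26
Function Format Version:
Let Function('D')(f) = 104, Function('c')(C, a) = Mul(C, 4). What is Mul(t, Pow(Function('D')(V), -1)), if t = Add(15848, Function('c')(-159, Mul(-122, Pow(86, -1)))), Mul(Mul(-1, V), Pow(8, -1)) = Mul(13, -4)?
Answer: Rational(3803, 26) ≈ 146.27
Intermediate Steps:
Function('c')(C, a) = Mul(4, C)
V = 416 (V = Mul(-8, Mul(13, -4)) = Mul(-8, -52) = 416)
t = 15212 (t = Add(15848, Mul(4, -159)) = Add(15848, -636) = 15212)
Mul(t, Pow(Function('D')(V), -1)) = Mul(15212, Pow(104, -1)) = Mul(15212, Rational(1, 104)) = Rational(3803, 26)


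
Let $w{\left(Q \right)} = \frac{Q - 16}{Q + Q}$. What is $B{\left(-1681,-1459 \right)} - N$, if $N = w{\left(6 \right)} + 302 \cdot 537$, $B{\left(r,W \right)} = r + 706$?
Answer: $- \frac{978889}{6} \approx -1.6315 \cdot 10^{5}$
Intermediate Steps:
$w{\left(Q \right)} = \frac{-16 + Q}{2 Q}$
$B{\left(r,W \right)} = 706 + r$
$N = \frac{973039}{6}$ ($N = \frac{-16 + 6}{2 \cdot 6} + 302 \cdot 537 = \frac{1}{2} \cdot \frac{1}{6} \left(-10\right) + 162174 = - \frac{5}{6} + 162174 = \frac{973039}{6} \approx 1.6217 \cdot 10^{5}$)
$B{\left(-1681,-1459 \right)} - N = \left(706 - 1681\right) - \frac{973039}{6} = -975 - \frac{973039}{6} = - \frac{978889}{6}$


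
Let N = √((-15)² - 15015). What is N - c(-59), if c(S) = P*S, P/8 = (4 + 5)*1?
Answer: 4248 + I*√14790 ≈ 4248.0 + 121.61*I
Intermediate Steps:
P = 72 (P = 8*((4 + 5)*1) = 8*(9*1) = 8*9 = 72)
N = I*√14790 (N = √(225 - 15015) = √(-14790) = I*√14790 ≈ 121.61*I)
c(S) = 72*S
N - c(-59) = I*√14790 - 72*(-59) = I*√14790 - 1*(-4248) = I*√14790 + 4248 = 4248 + I*√14790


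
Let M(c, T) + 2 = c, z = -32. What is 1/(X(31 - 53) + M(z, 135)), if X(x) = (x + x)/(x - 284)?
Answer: -153/5180 ≈ -0.029537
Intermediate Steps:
M(c, T) = -2 + c
X(x) = 2*x/(-284 + x) (X(x) = (2*x)/(-284 + x) = 2*x/(-284 + x))
1/(X(31 - 53) + M(z, 135)) = 1/(2*(31 - 53)/(-284 + (31 - 53)) + (-2 - 32)) = 1/(2*(-22)/(-284 - 22) - 34) = 1/(2*(-22)/(-306) - 34) = 1/(2*(-22)*(-1/306) - 34) = 1/(22/153 - 34) = 1/(-5180/153) = -153/5180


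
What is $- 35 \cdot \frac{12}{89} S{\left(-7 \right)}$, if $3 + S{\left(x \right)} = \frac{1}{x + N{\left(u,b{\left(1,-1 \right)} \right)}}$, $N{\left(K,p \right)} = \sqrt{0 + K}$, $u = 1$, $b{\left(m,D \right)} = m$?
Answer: $\frac{1330}{89} \approx 14.944$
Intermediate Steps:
$N{\left(K,p \right)} = \sqrt{K}$
$S{\left(x \right)} = -3 + \frac{1}{1 + x}$ ($S{\left(x \right)} = -3 + \frac{1}{x + \sqrt{1}} = -3 + \frac{1}{x + 1} = -3 + \frac{1}{1 + x}$)
$- 35 \cdot \frac{12}{89} S{\left(-7 \right)} = - 35 \cdot \frac{12}{89} \frac{-2 - -21}{1 - 7} = - 35 \cdot 12 \cdot \frac{1}{89} \frac{-2 + 21}{-6} = \left(-35\right) \frac{12}{89} \left(\left(- \frac{1}{6}\right) 19\right) = \left(- \frac{420}{89}\right) \left(- \frac{19}{6}\right) = \frac{1330}{89}$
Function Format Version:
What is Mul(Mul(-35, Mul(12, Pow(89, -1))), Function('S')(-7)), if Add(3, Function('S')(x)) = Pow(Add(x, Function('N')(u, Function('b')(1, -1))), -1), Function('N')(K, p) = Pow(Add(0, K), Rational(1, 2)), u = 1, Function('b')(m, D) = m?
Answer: Rational(1330, 89) ≈ 14.944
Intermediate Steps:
Function('N')(K, p) = Pow(K, Rational(1, 2))
Function('S')(x) = Add(-3, Pow(Add(1, x), -1)) (Function('S')(x) = Add(-3, Pow(Add(x, Pow(1, Rational(1, 2))), -1)) = Add(-3, Pow(Add(x, 1), -1)) = Add(-3, Pow(Add(1, x), -1)))
Mul(Mul(-35, Mul(12, Pow(89, -1))), Function('S')(-7)) = Mul(Mul(-35, Mul(12, Pow(89, -1))), Mul(Pow(Add(1, -7), -1), Add(-2, Mul(-3, -7)))) = Mul(Mul(-35, Mul(12, Rational(1, 89))), Mul(Pow(-6, -1), Add(-2, 21))) = Mul(Mul(-35, Rational(12, 89)), Mul(Rational(-1, 6), 19)) = Mul(Rational(-420, 89), Rational(-19, 6)) = Rational(1330, 89)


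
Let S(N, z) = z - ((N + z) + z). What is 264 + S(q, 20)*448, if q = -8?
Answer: -5112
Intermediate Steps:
S(N, z) = -N - z (S(N, z) = z - (N + 2*z) = z + (-N - 2*z) = -N - z)
264 + S(q, 20)*448 = 264 + (-1*(-8) - 1*20)*448 = 264 + (8 - 20)*448 = 264 - 12*448 = 264 - 5376 = -5112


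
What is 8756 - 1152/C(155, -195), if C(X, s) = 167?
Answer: 1461100/167 ≈ 8749.1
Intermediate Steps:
8756 - 1152/C(155, -195) = 8756 - 1152/167 = 1461100/167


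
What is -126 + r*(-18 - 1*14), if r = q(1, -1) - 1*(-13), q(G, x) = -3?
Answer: -446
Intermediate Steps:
r = 10 (r = -3 - 1*(-13) = -3 + 13 = 10)
-126 + r*(-18 - 1*14) = -126 + 10*(-18 - 1*14) = -126 + 10*(-18 - 14) = -126 + 10*(-32) = -126 - 320 = -446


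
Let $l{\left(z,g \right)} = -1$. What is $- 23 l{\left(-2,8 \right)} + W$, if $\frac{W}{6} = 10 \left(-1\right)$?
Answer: $-37$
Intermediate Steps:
$W = -60$ ($W = 6 \cdot 10 \left(-1\right) = 6 \left(-10\right) = -60$)
$- 23 l{\left(-2,8 \right)} + W = \left(-23\right) \left(-1\right) - 60 = 23 - 60 = -37$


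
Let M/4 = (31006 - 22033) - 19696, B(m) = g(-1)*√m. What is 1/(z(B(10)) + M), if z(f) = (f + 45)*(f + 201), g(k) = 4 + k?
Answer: -33757/1134088609 - 738*√10/1134088609 ≈ -3.1824e-5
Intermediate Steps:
B(m) = 3*√m (B(m) = (4 - 1)*√m = 3*√m)
z(f) = (45 + f)*(201 + f)
M = -42892 (M = 4*((31006 - 22033) - 19696) = 4*(8973 - 19696) = 4*(-10723) = -42892)
1/(z(B(10)) + M) = 1/((9045 + (3*√10)² + 246*(3*√10)) - 42892) = 1/((9045 + 90 + 738*√10) - 42892) = 1/((9135 + 738*√10) - 42892) = 1/(-33757 + 738*√10)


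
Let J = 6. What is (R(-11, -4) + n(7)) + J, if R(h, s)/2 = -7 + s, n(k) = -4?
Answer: -20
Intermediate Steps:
R(h, s) = -14 + 2*s (R(h, s) = 2*(-7 + s) = -14 + 2*s)
(R(-11, -4) + n(7)) + J = ((-14 + 2*(-4)) - 4) + 6 = ((-14 - 8) - 4) + 6 = (-22 - 4) + 6 = -26 + 6 = -20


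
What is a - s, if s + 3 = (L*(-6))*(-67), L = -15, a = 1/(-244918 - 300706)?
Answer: 3291749591/545624 ≈ 6033.0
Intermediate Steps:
a = -1/545624 (a = 1/(-545624) = -1/545624 ≈ -1.8328e-6)
s = -6033 (s = -3 - 15*(-6)*(-67) = -3 + 90*(-67) = -3 - 6030 = -6033)
a - s = -1/545624 - 1*(-6033) = -1/545624 + 6033 = 3291749591/545624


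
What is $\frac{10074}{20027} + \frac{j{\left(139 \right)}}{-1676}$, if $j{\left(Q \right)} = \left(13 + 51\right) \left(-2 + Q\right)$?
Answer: $- \frac{39678178}{8391313} \approx -4.7285$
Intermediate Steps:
$j{\left(Q \right)} = -128 + 64 Q$ ($j{\left(Q \right)} = 64 \left(-2 + Q\right) = -128 + 64 Q$)
$\frac{10074}{20027} + \frac{j{\left(139 \right)}}{-1676} = \frac{10074}{20027} + \frac{-128 + 64 \cdot 139}{-1676} = 10074 \cdot \frac{1}{20027} + \left(-128 + 8896\right) \left(- \frac{1}{1676}\right) = \frac{10074}{20027} + 8768 \left(- \frac{1}{1676}\right) = \frac{10074}{20027} - \frac{2192}{419} = - \frac{39678178}{8391313}$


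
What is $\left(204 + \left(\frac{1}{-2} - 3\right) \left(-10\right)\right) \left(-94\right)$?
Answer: $-22466$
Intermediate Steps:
$\left(204 + \left(\frac{1}{-2} - 3\right) \left(-10\right)\right) \left(-94\right) = \left(204 + \left(- \frac{1}{2} - 3\right) \left(-10\right)\right) \left(-94\right) = \left(204 - -35\right) \left(-94\right) = \left(204 + 35\right) \left(-94\right) = 239 \left(-94\right) = -22466$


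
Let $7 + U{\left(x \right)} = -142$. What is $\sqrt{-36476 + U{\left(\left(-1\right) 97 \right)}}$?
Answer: $5 i \sqrt{1465} \approx 191.38 i$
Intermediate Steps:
$U{\left(x \right)} = -149$ ($U{\left(x \right)} = -7 - 142 = -149$)
$\sqrt{-36476 + U{\left(\left(-1\right) 97 \right)}} = \sqrt{-36476 - 149} = \sqrt{-36625} = 5 i \sqrt{1465}$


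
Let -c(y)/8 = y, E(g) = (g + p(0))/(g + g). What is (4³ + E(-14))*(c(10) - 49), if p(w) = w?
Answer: -16641/2 ≈ -8320.5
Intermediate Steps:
E(g) = ½ (E(g) = (g + 0)/(g + g) = g/((2*g)) = g*(1/(2*g)) = ½)
c(y) = -8*y
(4³ + E(-14))*(c(10) - 49) = (4³ + ½)*(-8*10 - 49) = (64 + ½)*(-80 - 49) = (129/2)*(-129) = -16641/2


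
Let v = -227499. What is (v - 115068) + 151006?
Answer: -191561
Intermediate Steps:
(v - 115068) + 151006 = (-227499 - 115068) + 151006 = -342567 + 151006 = -191561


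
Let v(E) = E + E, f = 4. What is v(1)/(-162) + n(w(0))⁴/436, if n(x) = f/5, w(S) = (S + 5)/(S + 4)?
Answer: -62941/5518125 ≈ -0.011406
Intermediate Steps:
w(S) = (5 + S)/(4 + S)
n(x) = ⅘ (n(x) = 4/5 = 4*(⅕) = ⅘)
v(E) = 2*E
v(1)/(-162) + n(w(0))⁴/436 = (2*1)/(-162) + (⅘)⁴/436 = 2*(-1/162) + (256/625)*(1/436) = -1/81 + 64/68125 = -62941/5518125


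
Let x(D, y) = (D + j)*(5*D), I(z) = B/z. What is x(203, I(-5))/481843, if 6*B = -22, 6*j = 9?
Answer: 415135/963686 ≈ 0.43078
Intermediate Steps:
j = 3/2 (j = (⅙)*9 = 3/2 ≈ 1.5000)
B = -11/3 (B = (⅙)*(-22) = -11/3 ≈ -3.6667)
I(z) = -11/(3*z)
x(D, y) = 5*D*(3/2 + D) (x(D, y) = (D + 3/2)*(5*D) = (3/2 + D)*(5*D) = 5*D*(3/2 + D))
x(203, I(-5))/481843 = ((5/2)*203*(3 + 2*203))/481843 = ((5/2)*203*(3 + 406))*(1/481843) = ((5/2)*203*409)*(1/481843) = (415135/2)*(1/481843) = 415135/963686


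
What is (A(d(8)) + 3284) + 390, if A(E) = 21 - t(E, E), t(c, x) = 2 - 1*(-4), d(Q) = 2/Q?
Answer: 3689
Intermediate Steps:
t(c, x) = 6 (t(c, x) = 2 + 4 = 6)
A(E) = 15 (A(E) = 21 - 1*6 = 21 - 6 = 15)
(A(d(8)) + 3284) + 390 = (15 + 3284) + 390 = 3299 + 390 = 3689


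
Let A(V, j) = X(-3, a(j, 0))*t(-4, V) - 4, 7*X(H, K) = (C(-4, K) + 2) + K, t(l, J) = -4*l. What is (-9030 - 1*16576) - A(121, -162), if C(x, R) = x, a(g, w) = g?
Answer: -176590/7 ≈ -25227.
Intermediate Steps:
X(H, K) = -2/7 + K/7 (X(H, K) = ((-4 + 2) + K)/7 = (-2 + K)/7 = -2/7 + K/7)
A(V, j) = -60/7 + 16*j/7 (A(V, j) = (-2/7 + j/7)*(-4*(-4)) - 4 = (-2/7 + j/7)*16 - 4 = (-32/7 + 16*j/7) - 4 = -60/7 + 16*j/7)
(-9030 - 1*16576) - A(121, -162) = (-9030 - 1*16576) - (-60/7 + (16/7)*(-162)) = (-9030 - 16576) - (-60/7 - 2592/7) = -25606 - 1*(-2652/7) = -25606 + 2652/7 = -176590/7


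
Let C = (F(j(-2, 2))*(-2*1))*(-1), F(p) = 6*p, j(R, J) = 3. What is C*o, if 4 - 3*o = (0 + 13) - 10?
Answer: 12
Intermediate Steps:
o = ⅓ (o = 4/3 - ((0 + 13) - 10)/3 = 4/3 - (13 - 10)/3 = 4/3 - ⅓*3 = 4/3 - 1 = ⅓ ≈ 0.33333)
C = 36 (C = ((6*3)*(-2*1))*(-1) = (18*(-2))*(-1) = -36*(-1) = 36)
C*o = 36*(⅓) = 12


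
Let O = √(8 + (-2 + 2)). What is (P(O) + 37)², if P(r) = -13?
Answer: 576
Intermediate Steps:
O = 2*√2 (O = √(8 + 0) = √8 = 2*√2 ≈ 2.8284)
(P(O) + 37)² = (-13 + 37)² = 24² = 576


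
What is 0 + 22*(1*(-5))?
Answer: -110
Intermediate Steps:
0 + 22*(1*(-5)) = 0 + 22*(-5) = 0 - 110 = -110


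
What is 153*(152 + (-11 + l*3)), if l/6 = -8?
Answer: -459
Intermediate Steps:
l = -48 (l = 6*(-8) = -48)
153*(152 + (-11 + l*3)) = 153*(152 + (-11 - 48*3)) = 153*(152 + (-11 - 144)) = 153*(152 - 155) = 153*(-3) = -459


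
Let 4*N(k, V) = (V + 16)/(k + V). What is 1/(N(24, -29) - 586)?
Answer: -20/11707 ≈ -0.0017084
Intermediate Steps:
N(k, V) = (16 + V)/(4*(V + k)) (N(k, V) = ((V + 16)/(k + V))/4 = ((16 + V)/(V + k))/4 = (16 + V)/(4*(V + k)))
1/(N(24, -29) - 586) = 1/((4 + (¼)*(-29))/(-29 + 24) - 586) = 1/((4 - 29/4)/(-5) - 586) = 1/(-⅕*(-13/4) - 586) = 1/(13/20 - 586) = 1/(-11707/20) = -20/11707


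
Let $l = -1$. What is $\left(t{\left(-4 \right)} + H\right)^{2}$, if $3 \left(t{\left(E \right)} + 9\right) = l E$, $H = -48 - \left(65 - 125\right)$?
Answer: $\frac{169}{9} \approx 18.778$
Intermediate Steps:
$H = 12$ ($H = -48 - \left(65 - 125\right) = -48 - -60 = -48 + 60 = 12$)
$t{\left(E \right)} = -9 - \frac{E}{3}$ ($t{\left(E \right)} = -9 + \frac{\left(-1\right) E}{3} = -9 - \frac{E}{3}$)
$\left(t{\left(-4 \right)} + H\right)^{2} = \left(\left(-9 - - \frac{4}{3}\right) + 12\right)^{2} = \left(\left(-9 + \frac{4}{3}\right) + 12\right)^{2} = \left(- \frac{23}{3} + 12\right)^{2} = \left(\frac{13}{3}\right)^{2} = \frac{169}{9}$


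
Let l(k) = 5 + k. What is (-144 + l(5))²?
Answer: 17956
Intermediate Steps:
(-144 + l(5))² = (-144 + (5 + 5))² = (-144 + 10)² = (-134)² = 17956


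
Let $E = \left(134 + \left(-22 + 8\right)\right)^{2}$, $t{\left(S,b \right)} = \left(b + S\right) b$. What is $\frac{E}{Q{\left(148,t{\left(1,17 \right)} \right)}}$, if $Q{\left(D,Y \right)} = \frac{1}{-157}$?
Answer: $-2260800$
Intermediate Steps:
$t{\left(S,b \right)} = b \left(S + b\right)$ ($t{\left(S,b \right)} = \left(S + b\right) b = b \left(S + b\right)$)
$Q{\left(D,Y \right)} = - \frac{1}{157}$
$E = 14400$ ($E = \left(134 - 14\right)^{2} = 120^{2} = 14400$)
$\frac{E}{Q{\left(148,t{\left(1,17 \right)} \right)}} = \frac{14400}{- \frac{1}{157}} = 14400 \left(-157\right) = -2260800$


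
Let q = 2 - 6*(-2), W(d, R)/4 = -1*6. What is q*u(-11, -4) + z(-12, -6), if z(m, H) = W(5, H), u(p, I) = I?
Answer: -80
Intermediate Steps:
W(d, R) = -24 (W(d, R) = 4*(-1*6) = 4*(-6) = -24)
z(m, H) = -24
q = 14 (q = 2 + 12 = 14)
q*u(-11, -4) + z(-12, -6) = 14*(-4) - 24 = -56 - 24 = -80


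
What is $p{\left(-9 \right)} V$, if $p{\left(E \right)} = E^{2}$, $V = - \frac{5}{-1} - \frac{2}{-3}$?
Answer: $459$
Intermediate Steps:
$V = \frac{17}{3}$ ($V = \left(-5\right) \left(-1\right) - - \frac{2}{3} = 5 + \frac{2}{3} = \frac{17}{3} \approx 5.6667$)
$p{\left(-9 \right)} V = \left(-9\right)^{2} \cdot \frac{17}{3} = 81 \cdot \frac{17}{3} = 459$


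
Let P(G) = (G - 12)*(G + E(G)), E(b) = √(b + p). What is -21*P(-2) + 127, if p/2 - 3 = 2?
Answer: -461 + 588*√2 ≈ 370.56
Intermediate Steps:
p = 10 (p = 6 + 2*2 = 6 + 4 = 10)
E(b) = √(10 + b) (E(b) = √(b + 10) = √(10 + b))
P(G) = (-12 + G)*(G + √(10 + G)) (P(G) = (G - 12)*(G + √(10 + G)) = (-12 + G)*(G + √(10 + G)))
-21*P(-2) + 127 = -21*((-2)² - 12*(-2) - 12*√(10 - 2) - 2*√(10 - 2)) + 127 = -21*(4 + 24 - 24*√2 - 4*√2) + 127 = -21*(28 - 28*√2) + 127 = (-588 + 588*√2) + 127 = -461 + 588*√2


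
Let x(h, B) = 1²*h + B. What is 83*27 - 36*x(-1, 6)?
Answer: 2061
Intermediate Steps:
x(h, B) = B + h (x(h, B) = 1*h + B = h + B = B + h)
83*27 - 36*x(-1, 6) = 83*27 - 36*(6 - 1) = 2241 - 36*5 = 2241 - 180 = 2061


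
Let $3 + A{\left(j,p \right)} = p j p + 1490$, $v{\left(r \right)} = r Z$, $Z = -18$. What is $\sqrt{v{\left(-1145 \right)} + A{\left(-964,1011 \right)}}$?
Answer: $i \sqrt{985302547} \approx 31390.0 i$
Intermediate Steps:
$v{\left(r \right)} = - 18 r$ ($v{\left(r \right)} = r \left(-18\right) = - 18 r$)
$A{\left(j,p \right)} = 1487 + j p^{2}$ ($A{\left(j,p \right)} = -3 + \left(p j p + 1490\right) = -3 + \left(j p p + 1490\right) = -3 + \left(j p^{2} + 1490\right) = -3 + \left(1490 + j p^{2}\right) = 1487 + j p^{2}$)
$\sqrt{v{\left(-1145 \right)} + A{\left(-964,1011 \right)}} = \sqrt{\left(-18\right) \left(-1145\right) + \left(1487 - 964 \cdot 1011^{2}\right)} = \sqrt{20610 + \left(1487 - 985324644\right)} = \sqrt{20610 - 985323157} = \sqrt{-985302547} = i \sqrt{985302547}$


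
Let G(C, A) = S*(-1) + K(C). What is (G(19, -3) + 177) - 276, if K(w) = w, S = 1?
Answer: -81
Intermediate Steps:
G(C, A) = -1 + C (G(C, A) = 1*(-1) + C = -1 + C)
(G(19, -3) + 177) - 276 = ((-1 + 19) + 177) - 276 = (18 + 177) - 276 = 195 - 276 = -81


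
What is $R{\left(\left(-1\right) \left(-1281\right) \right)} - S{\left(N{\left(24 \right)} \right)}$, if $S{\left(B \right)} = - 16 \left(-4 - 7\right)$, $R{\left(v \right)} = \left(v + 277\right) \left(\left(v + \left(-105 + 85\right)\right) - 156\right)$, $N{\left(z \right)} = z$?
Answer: $1721414$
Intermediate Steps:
$R{\left(v \right)} = \left(-176 + v\right) \left(277 + v\right)$ ($R{\left(v \right)} = \left(277 + v\right) \left(\left(v - 20\right) - 156\right) = \left(277 + v\right) \left(\left(-20 + v\right) - 156\right) = \left(277 + v\right) \left(-176 + v\right) = \left(-176 + v\right) \left(277 + v\right)$)
$S{\left(B \right)} = 176$ ($S{\left(B \right)} = \left(-16\right) \left(-11\right) = 176$)
$R{\left(\left(-1\right) \left(-1281\right) \right)} - S{\left(N{\left(24 \right)} \right)} = \left(-48752 + \left(\left(-1\right) \left(-1281\right)\right)^{2} + 101 \left(\left(-1\right) \left(-1281\right)\right)\right) - 176 = \left(-48752 + 1281^{2} + 101 \cdot 1281\right) - 176 = \left(-48752 + 1640961 + 129381\right) - 176 = 1721590 - 176 = 1721414$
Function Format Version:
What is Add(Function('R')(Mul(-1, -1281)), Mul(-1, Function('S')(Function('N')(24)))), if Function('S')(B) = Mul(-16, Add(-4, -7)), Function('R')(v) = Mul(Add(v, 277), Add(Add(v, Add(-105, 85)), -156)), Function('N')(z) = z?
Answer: 1721414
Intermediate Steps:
Function('R')(v) = Mul(Add(-176, v), Add(277, v)) (Function('R')(v) = Mul(Add(277, v), Add(Add(v, -20), -156)) = Mul(Add(277, v), Add(Add(-20, v), -156)) = Mul(Add(277, v), Add(-176, v)) = Mul(Add(-176, v), Add(277, v)))
Function('S')(B) = 176 (Function('S')(B) = Mul(-16, -11) = 176)
Add(Function('R')(Mul(-1, -1281)), Mul(-1, Function('S')(Function('N')(24)))) = Add(Add(-48752, Pow(Mul(-1, -1281), 2), Mul(101, Mul(-1, -1281))), Mul(-1, 176)) = Add(Add(-48752, Pow(1281, 2), Mul(101, 1281)), -176) = Add(Add(-48752, 1640961, 129381), -176) = Add(1721590, -176) = 1721414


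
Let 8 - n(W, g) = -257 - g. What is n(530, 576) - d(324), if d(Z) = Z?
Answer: 517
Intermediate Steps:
n(W, g) = 265 + g (n(W, g) = 8 - (-257 - g) = 8 + (257 + g) = 265 + g)
n(530, 576) - d(324) = (265 + 576) - 1*324 = 841 - 324 = 517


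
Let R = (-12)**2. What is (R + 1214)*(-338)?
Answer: -459004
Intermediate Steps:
R = 144
(R + 1214)*(-338) = (144 + 1214)*(-338) = 1358*(-338) = -459004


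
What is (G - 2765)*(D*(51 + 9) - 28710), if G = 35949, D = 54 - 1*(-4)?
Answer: -837232320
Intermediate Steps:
D = 58 (D = 54 + 4 = 58)
(G - 2765)*(D*(51 + 9) - 28710) = (35949 - 2765)*(58*(51 + 9) - 28710) = 33184*(58*60 - 28710) = 33184*(3480 - 28710) = 33184*(-25230) = -837232320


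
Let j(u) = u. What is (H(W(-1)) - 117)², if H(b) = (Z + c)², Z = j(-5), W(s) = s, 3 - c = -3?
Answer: 13456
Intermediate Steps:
c = 6 (c = 3 - 1*(-3) = 3 + 3 = 6)
Z = -5
H(b) = 1 (H(b) = (-5 + 6)² = 1² = 1)
(H(W(-1)) - 117)² = (1 - 117)² = (-116)² = 13456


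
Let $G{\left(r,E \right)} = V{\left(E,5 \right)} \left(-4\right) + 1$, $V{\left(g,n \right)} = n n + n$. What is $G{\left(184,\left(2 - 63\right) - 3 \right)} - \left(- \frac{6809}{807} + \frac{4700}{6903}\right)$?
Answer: $- \frac{206568724}{1856907} \approx -111.24$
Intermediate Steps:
$V{\left(g,n \right)} = n + n^{2}$ ($V{\left(g,n \right)} = n^{2} + n = n + n^{2}$)
$G{\left(r,E \right)} = -119$ ($G{\left(r,E \right)} = 5 \left(1 + 5\right) \left(-4\right) + 1 = 5 \cdot 6 \left(-4\right) + 1 = 30 \left(-4\right) + 1 = -120 + 1 = -119$)
$G{\left(184,\left(2 - 63\right) - 3 \right)} - \left(- \frac{6809}{807} + \frac{4700}{6903}\right) = -119 - \left(- \frac{6809}{807} + \frac{4700}{6903}\right) = -119 - - \frac{14403209}{1856907} = -119 + \left(- \frac{4700}{6903} + \frac{6809}{807}\right) = -119 + \frac{14403209}{1856907} = - \frac{206568724}{1856907}$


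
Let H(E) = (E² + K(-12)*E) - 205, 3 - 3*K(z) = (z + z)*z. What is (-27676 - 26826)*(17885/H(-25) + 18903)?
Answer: -576105433708/559 ≈ -1.0306e+9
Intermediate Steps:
K(z) = 1 - 2*z²/3 (K(z) = 1 - (z + z)*z/3 = 1 - 2*z*z/3 = 1 - 2*z²/3)
H(E) = -205 + E² - 95*E (H(E) = (E² + (1 - ⅔*(-12)²)*E) - 205 = (E² + (1 - ⅔*144)*E) - 205 = (E² + (1 - 96)*E) - 205 = (E² - 95*E) - 205 = -205 + E² - 95*E)
(-27676 - 26826)*(17885/H(-25) + 18903) = (-27676 - 26826)*(17885/(-205 + (-25)² - 95*(-25)) + 18903) = -54502*(17885/(-205 + 625 + 2375) + 18903) = -54502*(17885/2795 + 18903) = -54502*(17885*(1/2795) + 18903) = -54502*(3577/559 + 18903) = -54502*10570354/559 = -576105433708/559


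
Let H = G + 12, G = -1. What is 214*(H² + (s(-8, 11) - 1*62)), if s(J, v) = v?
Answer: 14980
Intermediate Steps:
H = 11 (H = -1 + 12 = 11)
214*(H² + (s(-8, 11) - 1*62)) = 214*(11² + (11 - 1*62)) = 214*(121 + (11 - 62)) = 214*(121 - 51) = 214*70 = 14980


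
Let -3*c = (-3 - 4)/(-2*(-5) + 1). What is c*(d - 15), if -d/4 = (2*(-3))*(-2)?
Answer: -147/11 ≈ -13.364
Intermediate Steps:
c = 7/33 (c = -(-3 - 4)/(3*(-2*(-5) + 1)) = -(-7)/(3*(10 + 1)) = -(-7)/(3*11) = -⅓*(-7/11) = 7/33 ≈ 0.21212)
d = -48 (d = -4*2*(-3)*(-2) = -(-24)*(-2) = -4*12 = -48)
c*(d - 15) = 7*(-48 - 15)/33 = (7/33)*(-63) = -147/11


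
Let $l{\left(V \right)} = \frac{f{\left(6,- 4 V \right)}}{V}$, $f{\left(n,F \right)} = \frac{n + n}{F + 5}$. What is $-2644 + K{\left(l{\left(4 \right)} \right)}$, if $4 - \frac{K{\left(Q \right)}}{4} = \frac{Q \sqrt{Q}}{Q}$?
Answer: $-2628 - \frac{4 i \sqrt{33}}{11} \approx -2628.0 - 2.0889 i$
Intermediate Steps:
$f{\left(n,F \right)} = \frac{2 n}{5 + F}$
$l{\left(V \right)} = \frac{12}{V \left(5 - 4 V\right)}$ ($l{\left(V \right)} = \frac{2 \cdot 6 \frac{1}{5 - 4 V}}{V} = \frac{12 \frac{1}{5 - 4 V}}{V} = \frac{12}{V \left(5 - 4 V\right)}$)
$K{\left(Q \right)} = 16 - 4 \sqrt{Q}$ ($K{\left(Q \right)} = 16 - 4 \frac{Q \sqrt{Q}}{Q} = 16 - 4 \frac{Q^{\frac{3}{2}}}{Q} = 16 - 4 \sqrt{Q}$)
$-2644 + K{\left(l{\left(4 \right)} \right)} = -2644 + \left(16 - 4 \sqrt{- \frac{12}{4 \left(-5 + 4 \cdot 4\right)}}\right) = -2644 + \left(16 - 4 \sqrt{\left(-12\right) \frac{1}{4} \frac{1}{-5 + 16}}\right) = -2644 + \left(16 - 4 \sqrt{\left(-12\right) \frac{1}{4} \cdot \frac{1}{11}}\right) = -2644 + \left(16 - 4 \sqrt{- \frac{3}{11}}\right) = -2644 + \left(16 - 4 \frac{i \sqrt{33}}{11}\right) = -2644 + \left(16 - \frac{4 i \sqrt{33}}{11}\right) = -2628 - \frac{4 i \sqrt{33}}{11}$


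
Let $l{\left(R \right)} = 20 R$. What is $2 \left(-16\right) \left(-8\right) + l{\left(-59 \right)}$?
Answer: $-924$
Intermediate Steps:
$2 \left(-16\right) \left(-8\right) + l{\left(-59 \right)} = 2 \left(-16\right) \left(-8\right) + 20 \left(-59\right) = \left(-32\right) \left(-8\right) - 1180 = 256 - 1180 = -924$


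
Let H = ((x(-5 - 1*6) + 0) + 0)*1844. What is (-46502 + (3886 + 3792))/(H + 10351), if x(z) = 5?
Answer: -38824/19571 ≈ -1.9838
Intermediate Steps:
H = 9220 (H = ((5 + 0) + 0)*1844 = (5 + 0)*1844 = 5*1844 = 9220)
(-46502 + (3886 + 3792))/(H + 10351) = (-46502 + (3886 + 3792))/(9220 + 10351) = (-46502 + 7678)/19571 = -38824*1/19571 = -38824/19571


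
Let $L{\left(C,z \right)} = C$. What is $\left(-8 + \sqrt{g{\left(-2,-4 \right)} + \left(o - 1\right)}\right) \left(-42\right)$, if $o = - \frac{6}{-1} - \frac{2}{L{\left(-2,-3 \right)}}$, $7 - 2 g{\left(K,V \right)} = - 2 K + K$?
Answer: $336 - 21 \sqrt{34} \approx 213.55$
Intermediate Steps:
$g{\left(K,V \right)} = \frac{7}{2} + \frac{K}{2}$ ($g{\left(K,V \right)} = \frac{7}{2} - \frac{- 2 K + K}{2} = \frac{7}{2} - \frac{\left(-1\right) K}{2} = \frac{7}{2} + \frac{K}{2}$)
$o = 7$ ($o = - \frac{6}{-1} - \frac{2}{-2} = \left(-6\right) \left(-1\right) - -1 = 6 + 1 = 7$)
$\left(-8 + \sqrt{g{\left(-2,-4 \right)} + \left(o - 1\right)}\right) \left(-42\right) = \left(-8 + \sqrt{\left(\frac{7}{2} + \frac{1}{2} \left(-2\right)\right) + \left(7 - 1\right)}\right) \left(-42\right) = \left(-8 + \sqrt{\left(\frac{7}{2} - 1\right) + \left(7 - 1\right)}\right) \left(-42\right) = \left(-8 + \sqrt{\frac{5}{2} + 6}\right) \left(-42\right) = \left(-8 + \sqrt{\frac{17}{2}}\right) \left(-42\right) = \left(-8 + \frac{\sqrt{34}}{2}\right) \left(-42\right) = 336 - 21 \sqrt{34}$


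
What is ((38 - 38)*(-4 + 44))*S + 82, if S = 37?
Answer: 82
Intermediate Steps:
((38 - 38)*(-4 + 44))*S + 82 = ((38 - 38)*(-4 + 44))*37 + 82 = (0*40)*37 + 82 = 0*37 + 82 = 0 + 82 = 82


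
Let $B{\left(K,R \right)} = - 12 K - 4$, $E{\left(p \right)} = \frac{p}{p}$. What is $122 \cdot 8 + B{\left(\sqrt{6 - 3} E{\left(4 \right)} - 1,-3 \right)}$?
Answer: $984 - 12 \sqrt{3} \approx 963.22$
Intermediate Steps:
$E{\left(p \right)} = 1$
$B{\left(K,R \right)} = -4 - 12 K$
$122 \cdot 8 + B{\left(\sqrt{6 - 3} E{\left(4 \right)} - 1,-3 \right)} = 122 \cdot 8 - \left(4 + 12 \left(\sqrt{6 - 3} \cdot 1 - 1\right)\right) = 976 - \left(4 + 12 \left(\sqrt{3} \cdot 1 - 1\right)\right) = 976 - \left(4 + 12 \left(\sqrt{3} - 1\right)\right) = 976 - \left(4 + 12 \left(-1 + \sqrt{3}\right)\right) = 976 + \left(-4 + \left(12 - 12 \sqrt{3}\right)\right) = 976 + \left(8 - 12 \sqrt{3}\right) = 984 - 12 \sqrt{3}$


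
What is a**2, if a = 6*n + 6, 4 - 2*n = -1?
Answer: 441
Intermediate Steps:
n = 5/2 (n = 2 - 1/2*(-1) = 2 + 1/2 = 5/2 ≈ 2.5000)
a = 21 (a = 6*(5/2) + 6 = 15 + 6 = 21)
a**2 = 21**2 = 441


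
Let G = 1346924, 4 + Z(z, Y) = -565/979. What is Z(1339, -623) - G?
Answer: -1318643077/979 ≈ -1.3469e+6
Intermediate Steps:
Z(z, Y) = -4481/979 (Z(z, Y) = -4 - 565/979 = -4481/979)
Z(1339, -623) - G = -4481/979 - 1*1346924 = -4481/979 - 1346924 = -1318643077/979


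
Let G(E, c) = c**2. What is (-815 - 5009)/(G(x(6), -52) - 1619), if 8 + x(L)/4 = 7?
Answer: -832/155 ≈ -5.3677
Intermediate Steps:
x(L) = -4 (x(L) = -32 + 4*7 = -32 + 28 = -4)
(-815 - 5009)/(G(x(6), -52) - 1619) = (-815 - 5009)/((-52)**2 - 1619) = -5824/(2704 - 1619) = -5824/1085 = -5824*1/1085 = -832/155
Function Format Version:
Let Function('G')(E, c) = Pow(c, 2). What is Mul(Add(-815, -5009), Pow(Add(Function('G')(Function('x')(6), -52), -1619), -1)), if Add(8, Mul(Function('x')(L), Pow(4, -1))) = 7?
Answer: Rational(-832, 155) ≈ -5.3677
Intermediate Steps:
Function('x')(L) = -4 (Function('x')(L) = Add(-32, Mul(4, 7)) = Add(-32, 28) = -4)
Mul(Add(-815, -5009), Pow(Add(Function('G')(Function('x')(6), -52), -1619), -1)) = Mul(Add(-815, -5009), Pow(Add(Pow(-52, 2), -1619), -1)) = Mul(-5824, Pow(Add(2704, -1619), -1)) = Mul(-5824, Pow(1085, -1)) = Mul(-5824, Rational(1, 1085)) = Rational(-832, 155)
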